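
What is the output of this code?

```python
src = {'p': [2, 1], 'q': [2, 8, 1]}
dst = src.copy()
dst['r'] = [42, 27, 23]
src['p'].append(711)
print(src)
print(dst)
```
{'p': [2, 1, 711], 'q': [2, 8, 1]}
{'p': [2, 1, 711], 'q': [2, 8, 1], 'r': [42, 27, 23]}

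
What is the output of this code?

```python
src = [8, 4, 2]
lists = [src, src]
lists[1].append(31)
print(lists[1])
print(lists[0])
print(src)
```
[8, 4, 2, 31]
[8, 4, 2, 31]
[8, 4, 2, 31]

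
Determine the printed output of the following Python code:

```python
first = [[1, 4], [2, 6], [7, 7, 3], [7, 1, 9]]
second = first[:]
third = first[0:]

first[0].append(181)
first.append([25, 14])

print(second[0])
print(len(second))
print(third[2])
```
[1, 4, 181]
4
[7, 7, 3]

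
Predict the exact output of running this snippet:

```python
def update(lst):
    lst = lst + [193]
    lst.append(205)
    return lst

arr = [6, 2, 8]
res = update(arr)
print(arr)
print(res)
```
[6, 2, 8]
[6, 2, 8, 193, 205]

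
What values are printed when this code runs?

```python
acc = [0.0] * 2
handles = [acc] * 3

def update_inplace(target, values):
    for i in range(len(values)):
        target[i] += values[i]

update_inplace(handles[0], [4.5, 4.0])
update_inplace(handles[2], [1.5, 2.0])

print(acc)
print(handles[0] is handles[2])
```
[6.0, 6.0]
True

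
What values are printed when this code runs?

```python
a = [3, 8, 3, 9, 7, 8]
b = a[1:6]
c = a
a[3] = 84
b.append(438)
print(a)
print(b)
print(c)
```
[3, 8, 3, 84, 7, 8]
[8, 3, 9, 7, 8, 438]
[3, 8, 3, 84, 7, 8]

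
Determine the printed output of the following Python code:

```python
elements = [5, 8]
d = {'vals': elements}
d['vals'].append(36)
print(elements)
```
[5, 8, 36]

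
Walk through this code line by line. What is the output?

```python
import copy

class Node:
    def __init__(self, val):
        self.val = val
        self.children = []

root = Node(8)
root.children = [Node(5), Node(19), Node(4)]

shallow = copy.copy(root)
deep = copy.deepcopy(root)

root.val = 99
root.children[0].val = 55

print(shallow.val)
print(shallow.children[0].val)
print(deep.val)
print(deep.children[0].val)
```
8
55
8
5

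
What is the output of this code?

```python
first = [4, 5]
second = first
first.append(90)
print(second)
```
[4, 5, 90]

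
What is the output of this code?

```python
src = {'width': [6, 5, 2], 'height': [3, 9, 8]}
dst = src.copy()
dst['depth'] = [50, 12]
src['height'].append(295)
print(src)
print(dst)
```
{'width': [6, 5, 2], 'height': [3, 9, 8, 295]}
{'width': [6, 5, 2], 'height': [3, 9, 8, 295], 'depth': [50, 12]}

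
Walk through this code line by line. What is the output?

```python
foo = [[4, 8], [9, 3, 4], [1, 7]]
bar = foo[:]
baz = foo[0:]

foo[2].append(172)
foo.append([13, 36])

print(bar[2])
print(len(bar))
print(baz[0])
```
[1, 7, 172]
3
[4, 8]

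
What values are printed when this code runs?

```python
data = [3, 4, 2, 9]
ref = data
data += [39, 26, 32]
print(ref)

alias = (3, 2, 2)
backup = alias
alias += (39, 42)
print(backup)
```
[3, 4, 2, 9, 39, 26, 32]
(3, 2, 2)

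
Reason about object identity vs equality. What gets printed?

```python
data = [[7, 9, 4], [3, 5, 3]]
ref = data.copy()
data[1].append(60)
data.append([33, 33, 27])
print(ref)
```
[[7, 9, 4], [3, 5, 3, 60]]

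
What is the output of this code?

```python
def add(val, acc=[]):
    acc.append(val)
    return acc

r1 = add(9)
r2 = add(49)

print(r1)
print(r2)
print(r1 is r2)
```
[9, 49]
[9, 49]
True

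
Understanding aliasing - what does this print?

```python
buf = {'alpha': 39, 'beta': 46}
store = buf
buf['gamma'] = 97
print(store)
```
{'alpha': 39, 'beta': 46, 'gamma': 97}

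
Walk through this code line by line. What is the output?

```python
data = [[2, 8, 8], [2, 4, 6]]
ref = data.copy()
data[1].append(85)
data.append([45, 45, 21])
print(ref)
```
[[2, 8, 8], [2, 4, 6, 85]]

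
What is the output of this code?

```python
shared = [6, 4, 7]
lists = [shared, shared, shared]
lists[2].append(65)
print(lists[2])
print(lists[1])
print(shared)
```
[6, 4, 7, 65]
[6, 4, 7, 65]
[6, 4, 7, 65]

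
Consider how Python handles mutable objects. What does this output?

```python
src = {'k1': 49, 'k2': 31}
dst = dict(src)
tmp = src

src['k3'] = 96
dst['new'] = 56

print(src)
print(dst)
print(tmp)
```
{'k1': 49, 'k2': 31, 'k3': 96}
{'k1': 49, 'k2': 31, 'new': 56}
{'k1': 49, 'k2': 31, 'k3': 96}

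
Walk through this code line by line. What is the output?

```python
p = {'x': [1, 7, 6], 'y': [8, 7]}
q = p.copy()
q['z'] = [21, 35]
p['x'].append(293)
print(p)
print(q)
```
{'x': [1, 7, 6, 293], 'y': [8, 7]}
{'x': [1, 7, 6, 293], 'y': [8, 7], 'z': [21, 35]}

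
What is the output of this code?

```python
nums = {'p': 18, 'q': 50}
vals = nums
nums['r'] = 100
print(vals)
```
{'p': 18, 'q': 50, 'r': 100}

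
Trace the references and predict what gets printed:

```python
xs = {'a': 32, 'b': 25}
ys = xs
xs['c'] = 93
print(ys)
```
{'a': 32, 'b': 25, 'c': 93}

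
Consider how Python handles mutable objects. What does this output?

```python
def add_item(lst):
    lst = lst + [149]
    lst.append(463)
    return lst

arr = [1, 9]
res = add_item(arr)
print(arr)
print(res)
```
[1, 9]
[1, 9, 149, 463]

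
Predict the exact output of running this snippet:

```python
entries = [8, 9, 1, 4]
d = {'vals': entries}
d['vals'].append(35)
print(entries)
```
[8, 9, 1, 4, 35]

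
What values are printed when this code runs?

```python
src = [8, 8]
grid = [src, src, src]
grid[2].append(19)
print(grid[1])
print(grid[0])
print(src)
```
[8, 8, 19]
[8, 8, 19]
[8, 8, 19]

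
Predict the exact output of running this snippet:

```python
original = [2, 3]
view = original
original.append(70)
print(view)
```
[2, 3, 70]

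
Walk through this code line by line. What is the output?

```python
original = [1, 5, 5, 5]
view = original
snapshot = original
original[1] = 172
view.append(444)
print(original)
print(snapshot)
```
[1, 172, 5, 5, 444]
[1, 172, 5, 5, 444]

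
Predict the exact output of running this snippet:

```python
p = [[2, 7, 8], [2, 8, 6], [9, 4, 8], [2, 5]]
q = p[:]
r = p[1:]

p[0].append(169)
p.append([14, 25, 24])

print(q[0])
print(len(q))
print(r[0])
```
[2, 7, 8, 169]
4
[2, 8, 6]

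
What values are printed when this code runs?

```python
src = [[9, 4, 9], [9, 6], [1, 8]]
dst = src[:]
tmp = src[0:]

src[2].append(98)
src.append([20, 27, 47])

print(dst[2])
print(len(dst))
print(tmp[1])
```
[1, 8, 98]
3
[9, 6]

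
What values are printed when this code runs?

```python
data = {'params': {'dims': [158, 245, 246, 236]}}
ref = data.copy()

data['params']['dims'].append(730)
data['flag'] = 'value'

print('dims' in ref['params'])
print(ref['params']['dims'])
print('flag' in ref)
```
True
[158, 245, 246, 236, 730]
False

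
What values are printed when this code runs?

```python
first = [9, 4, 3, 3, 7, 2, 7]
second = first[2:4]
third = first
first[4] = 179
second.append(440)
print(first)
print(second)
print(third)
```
[9, 4, 3, 3, 179, 2, 7]
[3, 3, 440]
[9, 4, 3, 3, 179, 2, 7]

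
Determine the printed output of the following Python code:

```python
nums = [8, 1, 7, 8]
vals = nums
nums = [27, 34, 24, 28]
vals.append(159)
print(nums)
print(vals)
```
[27, 34, 24, 28]
[8, 1, 7, 8, 159]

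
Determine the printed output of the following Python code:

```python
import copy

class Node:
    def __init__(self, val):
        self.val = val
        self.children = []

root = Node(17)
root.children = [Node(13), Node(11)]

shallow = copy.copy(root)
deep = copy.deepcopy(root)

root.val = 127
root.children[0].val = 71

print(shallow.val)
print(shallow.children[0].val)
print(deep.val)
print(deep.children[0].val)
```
17
71
17
13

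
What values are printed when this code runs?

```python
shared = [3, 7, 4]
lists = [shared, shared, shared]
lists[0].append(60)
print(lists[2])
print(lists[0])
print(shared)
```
[3, 7, 4, 60]
[3, 7, 4, 60]
[3, 7, 4, 60]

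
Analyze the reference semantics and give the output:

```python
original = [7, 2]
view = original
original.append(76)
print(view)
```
[7, 2, 76]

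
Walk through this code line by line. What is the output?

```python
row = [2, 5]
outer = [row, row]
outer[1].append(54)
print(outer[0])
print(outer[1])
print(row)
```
[2, 5, 54]
[2, 5, 54]
[2, 5, 54]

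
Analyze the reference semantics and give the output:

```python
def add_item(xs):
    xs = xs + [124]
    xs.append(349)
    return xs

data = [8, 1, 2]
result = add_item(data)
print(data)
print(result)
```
[8, 1, 2]
[8, 1, 2, 124, 349]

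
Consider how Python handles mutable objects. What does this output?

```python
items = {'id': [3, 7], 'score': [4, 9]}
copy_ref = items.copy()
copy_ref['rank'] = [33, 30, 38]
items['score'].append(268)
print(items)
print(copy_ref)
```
{'id': [3, 7], 'score': [4, 9, 268]}
{'id': [3, 7], 'score': [4, 9, 268], 'rank': [33, 30, 38]}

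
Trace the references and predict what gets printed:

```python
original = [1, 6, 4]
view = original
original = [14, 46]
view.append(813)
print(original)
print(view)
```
[14, 46]
[1, 6, 4, 813]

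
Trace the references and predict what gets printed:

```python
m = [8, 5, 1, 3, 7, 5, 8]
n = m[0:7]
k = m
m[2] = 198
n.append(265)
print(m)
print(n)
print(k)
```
[8, 5, 198, 3, 7, 5, 8]
[8, 5, 1, 3, 7, 5, 8, 265]
[8, 5, 198, 3, 7, 5, 8]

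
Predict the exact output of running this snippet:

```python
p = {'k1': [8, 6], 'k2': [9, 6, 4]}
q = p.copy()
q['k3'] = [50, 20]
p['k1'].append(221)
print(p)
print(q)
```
{'k1': [8, 6, 221], 'k2': [9, 6, 4]}
{'k1': [8, 6, 221], 'k2': [9, 6, 4], 'k3': [50, 20]}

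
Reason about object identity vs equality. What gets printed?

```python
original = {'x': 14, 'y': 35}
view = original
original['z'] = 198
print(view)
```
{'x': 14, 'y': 35, 'z': 198}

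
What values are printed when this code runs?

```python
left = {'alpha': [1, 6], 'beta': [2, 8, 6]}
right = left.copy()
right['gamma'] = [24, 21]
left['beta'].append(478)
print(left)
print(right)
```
{'alpha': [1, 6], 'beta': [2, 8, 6, 478]}
{'alpha': [1, 6], 'beta': [2, 8, 6, 478], 'gamma': [24, 21]}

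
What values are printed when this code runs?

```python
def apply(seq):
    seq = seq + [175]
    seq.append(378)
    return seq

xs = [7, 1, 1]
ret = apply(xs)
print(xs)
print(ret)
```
[7, 1, 1]
[7, 1, 1, 175, 378]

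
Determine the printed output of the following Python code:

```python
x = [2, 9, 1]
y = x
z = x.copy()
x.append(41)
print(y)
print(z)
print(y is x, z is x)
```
[2, 9, 1, 41]
[2, 9, 1]
True False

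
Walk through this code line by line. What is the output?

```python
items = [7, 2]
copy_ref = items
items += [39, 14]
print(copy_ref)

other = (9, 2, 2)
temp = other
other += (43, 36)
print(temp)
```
[7, 2, 39, 14]
(9, 2, 2)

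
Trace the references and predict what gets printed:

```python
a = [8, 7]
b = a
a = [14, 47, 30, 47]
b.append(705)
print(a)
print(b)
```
[14, 47, 30, 47]
[8, 7, 705]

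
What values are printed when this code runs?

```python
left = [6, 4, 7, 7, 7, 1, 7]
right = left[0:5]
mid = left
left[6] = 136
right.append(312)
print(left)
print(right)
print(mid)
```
[6, 4, 7, 7, 7, 1, 136]
[6, 4, 7, 7, 7, 312]
[6, 4, 7, 7, 7, 1, 136]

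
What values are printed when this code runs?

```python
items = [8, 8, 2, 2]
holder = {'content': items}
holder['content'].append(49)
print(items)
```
[8, 8, 2, 2, 49]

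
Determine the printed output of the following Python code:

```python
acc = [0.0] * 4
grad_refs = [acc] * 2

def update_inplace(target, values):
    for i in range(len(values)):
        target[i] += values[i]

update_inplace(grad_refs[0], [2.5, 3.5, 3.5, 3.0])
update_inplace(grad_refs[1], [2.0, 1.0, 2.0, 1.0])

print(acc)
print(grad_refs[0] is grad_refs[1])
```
[4.5, 4.5, 5.5, 4.0]
True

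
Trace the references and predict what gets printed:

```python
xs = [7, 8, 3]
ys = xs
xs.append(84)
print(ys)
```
[7, 8, 3, 84]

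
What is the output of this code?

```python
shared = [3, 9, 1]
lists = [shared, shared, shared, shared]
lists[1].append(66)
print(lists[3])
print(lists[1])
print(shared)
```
[3, 9, 1, 66]
[3, 9, 1, 66]
[3, 9, 1, 66]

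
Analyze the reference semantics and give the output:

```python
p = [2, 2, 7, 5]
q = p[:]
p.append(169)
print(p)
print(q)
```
[2, 2, 7, 5, 169]
[2, 2, 7, 5]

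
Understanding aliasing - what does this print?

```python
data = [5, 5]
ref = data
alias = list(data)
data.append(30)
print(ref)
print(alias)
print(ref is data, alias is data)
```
[5, 5, 30]
[5, 5]
True False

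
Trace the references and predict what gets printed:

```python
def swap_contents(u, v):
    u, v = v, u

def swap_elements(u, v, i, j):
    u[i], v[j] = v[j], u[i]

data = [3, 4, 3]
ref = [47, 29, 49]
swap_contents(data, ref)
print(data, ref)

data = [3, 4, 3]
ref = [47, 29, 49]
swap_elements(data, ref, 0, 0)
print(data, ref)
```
[3, 4, 3] [47, 29, 49]
[47, 4, 3] [3, 29, 49]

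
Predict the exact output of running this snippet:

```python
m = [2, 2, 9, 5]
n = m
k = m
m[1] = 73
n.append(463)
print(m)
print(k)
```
[2, 73, 9, 5, 463]
[2, 73, 9, 5, 463]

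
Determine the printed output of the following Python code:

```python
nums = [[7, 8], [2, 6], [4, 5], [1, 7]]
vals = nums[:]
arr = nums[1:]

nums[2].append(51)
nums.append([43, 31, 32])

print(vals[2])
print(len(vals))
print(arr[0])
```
[4, 5, 51]
4
[2, 6]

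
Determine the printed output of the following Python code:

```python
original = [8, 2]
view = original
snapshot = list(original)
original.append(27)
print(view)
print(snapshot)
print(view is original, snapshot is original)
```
[8, 2, 27]
[8, 2]
True False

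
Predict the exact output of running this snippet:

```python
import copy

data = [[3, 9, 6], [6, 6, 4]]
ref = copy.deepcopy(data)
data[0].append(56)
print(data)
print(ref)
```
[[3, 9, 6, 56], [6, 6, 4]]
[[3, 9, 6], [6, 6, 4]]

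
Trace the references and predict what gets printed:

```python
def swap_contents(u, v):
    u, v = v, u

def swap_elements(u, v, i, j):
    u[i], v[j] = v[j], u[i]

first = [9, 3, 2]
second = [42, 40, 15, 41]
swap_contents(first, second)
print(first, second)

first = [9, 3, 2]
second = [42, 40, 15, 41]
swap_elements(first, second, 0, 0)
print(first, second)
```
[9, 3, 2] [42, 40, 15, 41]
[42, 3, 2] [9, 40, 15, 41]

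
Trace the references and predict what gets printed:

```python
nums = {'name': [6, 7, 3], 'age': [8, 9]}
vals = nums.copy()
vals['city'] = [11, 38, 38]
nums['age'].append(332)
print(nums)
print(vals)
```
{'name': [6, 7, 3], 'age': [8, 9, 332]}
{'name': [6, 7, 3], 'age': [8, 9, 332], 'city': [11, 38, 38]}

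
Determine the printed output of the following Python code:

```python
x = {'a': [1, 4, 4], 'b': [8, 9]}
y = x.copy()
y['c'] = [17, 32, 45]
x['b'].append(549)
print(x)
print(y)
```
{'a': [1, 4, 4], 'b': [8, 9, 549]}
{'a': [1, 4, 4], 'b': [8, 9, 549], 'c': [17, 32, 45]}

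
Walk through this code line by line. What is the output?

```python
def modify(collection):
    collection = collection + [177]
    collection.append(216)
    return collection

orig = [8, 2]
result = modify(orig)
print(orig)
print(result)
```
[8, 2]
[8, 2, 177, 216]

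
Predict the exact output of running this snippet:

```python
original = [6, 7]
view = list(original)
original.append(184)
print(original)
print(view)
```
[6, 7, 184]
[6, 7]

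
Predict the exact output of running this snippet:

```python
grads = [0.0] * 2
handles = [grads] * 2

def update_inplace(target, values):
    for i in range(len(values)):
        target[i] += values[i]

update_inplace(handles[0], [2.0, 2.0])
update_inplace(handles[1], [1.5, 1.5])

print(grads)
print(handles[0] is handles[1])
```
[3.5, 3.5]
True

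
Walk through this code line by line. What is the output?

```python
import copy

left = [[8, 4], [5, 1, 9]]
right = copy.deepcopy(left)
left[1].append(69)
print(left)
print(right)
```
[[8, 4], [5, 1, 9, 69]]
[[8, 4], [5, 1, 9]]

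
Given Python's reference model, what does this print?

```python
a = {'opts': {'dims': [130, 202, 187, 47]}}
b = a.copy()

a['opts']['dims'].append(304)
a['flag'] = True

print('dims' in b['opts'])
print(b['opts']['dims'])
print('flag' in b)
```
True
[130, 202, 187, 47, 304]
False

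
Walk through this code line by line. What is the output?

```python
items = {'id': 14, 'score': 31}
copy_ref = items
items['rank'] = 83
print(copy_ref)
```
{'id': 14, 'score': 31, 'rank': 83}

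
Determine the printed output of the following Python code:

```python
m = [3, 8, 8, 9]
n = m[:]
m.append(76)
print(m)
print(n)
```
[3, 8, 8, 9, 76]
[3, 8, 8, 9]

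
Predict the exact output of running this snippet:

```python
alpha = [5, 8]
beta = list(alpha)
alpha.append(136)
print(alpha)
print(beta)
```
[5, 8, 136]
[5, 8]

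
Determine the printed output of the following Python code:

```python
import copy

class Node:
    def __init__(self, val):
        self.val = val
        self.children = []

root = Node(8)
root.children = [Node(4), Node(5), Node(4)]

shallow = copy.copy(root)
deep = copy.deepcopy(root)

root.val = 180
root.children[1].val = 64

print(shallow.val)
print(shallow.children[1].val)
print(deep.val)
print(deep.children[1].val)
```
8
64
8
5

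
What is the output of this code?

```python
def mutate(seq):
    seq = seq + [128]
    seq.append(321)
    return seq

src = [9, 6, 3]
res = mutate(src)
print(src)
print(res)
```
[9, 6, 3]
[9, 6, 3, 128, 321]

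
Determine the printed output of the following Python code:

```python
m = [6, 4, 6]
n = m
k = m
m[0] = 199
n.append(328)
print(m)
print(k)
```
[199, 4, 6, 328]
[199, 4, 6, 328]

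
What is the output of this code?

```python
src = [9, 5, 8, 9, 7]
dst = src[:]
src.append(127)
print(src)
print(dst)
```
[9, 5, 8, 9, 7, 127]
[9, 5, 8, 9, 7]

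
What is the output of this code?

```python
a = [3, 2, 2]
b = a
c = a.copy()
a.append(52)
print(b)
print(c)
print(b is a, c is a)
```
[3, 2, 2, 52]
[3, 2, 2]
True False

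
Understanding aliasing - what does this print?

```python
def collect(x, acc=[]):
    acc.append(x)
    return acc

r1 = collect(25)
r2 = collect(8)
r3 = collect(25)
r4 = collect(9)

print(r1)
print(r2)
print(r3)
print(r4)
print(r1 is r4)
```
[25, 8, 25, 9]
[25, 8, 25, 9]
[25, 8, 25, 9]
[25, 8, 25, 9]
True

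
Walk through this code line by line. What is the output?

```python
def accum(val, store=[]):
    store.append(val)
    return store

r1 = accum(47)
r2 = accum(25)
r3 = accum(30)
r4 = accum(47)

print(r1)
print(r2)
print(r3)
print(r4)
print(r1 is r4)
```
[47, 25, 30, 47]
[47, 25, 30, 47]
[47, 25, 30, 47]
[47, 25, 30, 47]
True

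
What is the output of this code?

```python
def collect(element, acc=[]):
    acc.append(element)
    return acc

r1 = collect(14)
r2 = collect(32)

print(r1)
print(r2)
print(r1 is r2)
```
[14, 32]
[14, 32]
True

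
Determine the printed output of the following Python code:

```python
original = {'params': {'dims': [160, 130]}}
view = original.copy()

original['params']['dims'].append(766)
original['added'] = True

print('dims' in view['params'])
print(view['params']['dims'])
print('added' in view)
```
True
[160, 130, 766]
False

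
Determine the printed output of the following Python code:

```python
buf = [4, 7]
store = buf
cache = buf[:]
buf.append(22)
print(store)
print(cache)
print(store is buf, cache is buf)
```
[4, 7, 22]
[4, 7]
True False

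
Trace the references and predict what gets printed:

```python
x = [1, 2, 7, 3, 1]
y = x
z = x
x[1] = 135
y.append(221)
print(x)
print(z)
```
[1, 135, 7, 3, 1, 221]
[1, 135, 7, 3, 1, 221]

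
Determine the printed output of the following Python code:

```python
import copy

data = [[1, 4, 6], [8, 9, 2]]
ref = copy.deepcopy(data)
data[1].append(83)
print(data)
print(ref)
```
[[1, 4, 6], [8, 9, 2, 83]]
[[1, 4, 6], [8, 9, 2]]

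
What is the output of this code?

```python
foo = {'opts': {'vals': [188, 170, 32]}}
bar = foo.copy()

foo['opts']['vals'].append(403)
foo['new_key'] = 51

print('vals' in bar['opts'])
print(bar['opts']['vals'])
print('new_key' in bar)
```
True
[188, 170, 32, 403]
False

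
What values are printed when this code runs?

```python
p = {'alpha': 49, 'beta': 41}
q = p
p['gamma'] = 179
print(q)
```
{'alpha': 49, 'beta': 41, 'gamma': 179}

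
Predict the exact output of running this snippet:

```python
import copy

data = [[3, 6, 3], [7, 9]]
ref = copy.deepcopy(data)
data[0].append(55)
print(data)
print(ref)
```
[[3, 6, 3, 55], [7, 9]]
[[3, 6, 3], [7, 9]]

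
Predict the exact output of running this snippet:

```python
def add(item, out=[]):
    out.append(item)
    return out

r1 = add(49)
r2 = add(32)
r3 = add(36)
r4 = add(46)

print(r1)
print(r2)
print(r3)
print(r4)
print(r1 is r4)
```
[49, 32, 36, 46]
[49, 32, 36, 46]
[49, 32, 36, 46]
[49, 32, 36, 46]
True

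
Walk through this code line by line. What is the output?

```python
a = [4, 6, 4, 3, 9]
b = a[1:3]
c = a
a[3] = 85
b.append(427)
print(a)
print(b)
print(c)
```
[4, 6, 4, 85, 9]
[6, 4, 427]
[4, 6, 4, 85, 9]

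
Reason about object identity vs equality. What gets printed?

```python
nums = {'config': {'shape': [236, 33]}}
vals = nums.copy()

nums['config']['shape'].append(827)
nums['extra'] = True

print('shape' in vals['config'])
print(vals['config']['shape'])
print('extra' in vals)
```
True
[236, 33, 827]
False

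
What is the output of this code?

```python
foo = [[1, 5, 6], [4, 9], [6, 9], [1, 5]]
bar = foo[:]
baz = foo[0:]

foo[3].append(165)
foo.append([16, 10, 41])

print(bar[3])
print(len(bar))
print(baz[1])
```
[1, 5, 165]
4
[4, 9]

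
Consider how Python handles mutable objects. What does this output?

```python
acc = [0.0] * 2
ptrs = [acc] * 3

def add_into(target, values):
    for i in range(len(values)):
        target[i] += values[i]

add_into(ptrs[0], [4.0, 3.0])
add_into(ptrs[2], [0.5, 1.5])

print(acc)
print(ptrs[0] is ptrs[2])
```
[4.5, 4.5]
True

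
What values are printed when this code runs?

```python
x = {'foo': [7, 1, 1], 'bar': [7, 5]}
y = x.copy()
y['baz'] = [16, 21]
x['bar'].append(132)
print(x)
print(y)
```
{'foo': [7, 1, 1], 'bar': [7, 5, 132]}
{'foo': [7, 1, 1], 'bar': [7, 5, 132], 'baz': [16, 21]}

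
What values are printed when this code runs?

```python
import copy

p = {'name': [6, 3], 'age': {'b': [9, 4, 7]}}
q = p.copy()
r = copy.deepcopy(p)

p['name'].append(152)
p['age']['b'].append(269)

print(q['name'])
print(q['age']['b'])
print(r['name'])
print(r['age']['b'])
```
[6, 3, 152]
[9, 4, 7, 269]
[6, 3]
[9, 4, 7]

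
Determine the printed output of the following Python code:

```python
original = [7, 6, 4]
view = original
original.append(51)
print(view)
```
[7, 6, 4, 51]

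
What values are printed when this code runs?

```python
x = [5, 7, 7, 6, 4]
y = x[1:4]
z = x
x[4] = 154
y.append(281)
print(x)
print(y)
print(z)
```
[5, 7, 7, 6, 154]
[7, 7, 6, 281]
[5, 7, 7, 6, 154]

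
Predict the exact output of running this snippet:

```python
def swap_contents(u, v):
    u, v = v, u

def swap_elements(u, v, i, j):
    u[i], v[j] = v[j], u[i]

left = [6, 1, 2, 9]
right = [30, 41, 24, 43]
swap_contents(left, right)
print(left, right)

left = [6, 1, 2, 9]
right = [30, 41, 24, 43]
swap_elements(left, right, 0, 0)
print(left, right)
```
[6, 1, 2, 9] [30, 41, 24, 43]
[30, 1, 2, 9] [6, 41, 24, 43]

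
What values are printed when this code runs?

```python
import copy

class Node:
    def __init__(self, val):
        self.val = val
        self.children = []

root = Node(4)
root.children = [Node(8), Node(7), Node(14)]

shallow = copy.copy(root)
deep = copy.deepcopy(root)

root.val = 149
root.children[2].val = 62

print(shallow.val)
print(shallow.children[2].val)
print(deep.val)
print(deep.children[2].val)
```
4
62
4
14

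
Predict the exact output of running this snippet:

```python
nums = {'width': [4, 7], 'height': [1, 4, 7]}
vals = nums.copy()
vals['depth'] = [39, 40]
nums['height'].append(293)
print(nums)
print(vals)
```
{'width': [4, 7], 'height': [1, 4, 7, 293]}
{'width': [4, 7], 'height': [1, 4, 7, 293], 'depth': [39, 40]}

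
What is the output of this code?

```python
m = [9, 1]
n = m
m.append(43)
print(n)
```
[9, 1, 43]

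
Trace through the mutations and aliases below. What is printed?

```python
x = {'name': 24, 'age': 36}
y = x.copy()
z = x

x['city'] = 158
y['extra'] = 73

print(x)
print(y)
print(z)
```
{'name': 24, 'age': 36, 'city': 158}
{'name': 24, 'age': 36, 'extra': 73}
{'name': 24, 'age': 36, 'city': 158}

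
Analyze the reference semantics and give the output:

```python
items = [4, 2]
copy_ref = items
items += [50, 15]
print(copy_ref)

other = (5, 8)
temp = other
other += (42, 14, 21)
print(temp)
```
[4, 2, 50, 15]
(5, 8)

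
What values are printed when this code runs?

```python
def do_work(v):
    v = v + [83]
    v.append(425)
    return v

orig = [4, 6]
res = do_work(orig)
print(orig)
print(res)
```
[4, 6]
[4, 6, 83, 425]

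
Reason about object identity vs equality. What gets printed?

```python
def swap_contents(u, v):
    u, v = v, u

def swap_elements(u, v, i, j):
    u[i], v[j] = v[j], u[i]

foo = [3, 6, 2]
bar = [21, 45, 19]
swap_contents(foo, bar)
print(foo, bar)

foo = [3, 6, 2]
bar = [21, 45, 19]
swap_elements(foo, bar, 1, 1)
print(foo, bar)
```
[3, 6, 2] [21, 45, 19]
[3, 45, 2] [21, 6, 19]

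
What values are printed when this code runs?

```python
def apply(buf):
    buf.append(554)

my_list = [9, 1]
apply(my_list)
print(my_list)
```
[9, 1, 554]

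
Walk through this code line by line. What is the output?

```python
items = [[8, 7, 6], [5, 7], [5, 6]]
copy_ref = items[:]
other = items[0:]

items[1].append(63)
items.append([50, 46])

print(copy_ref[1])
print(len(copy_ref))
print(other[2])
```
[5, 7, 63]
3
[5, 6]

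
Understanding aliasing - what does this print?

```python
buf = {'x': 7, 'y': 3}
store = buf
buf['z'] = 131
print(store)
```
{'x': 7, 'y': 3, 'z': 131}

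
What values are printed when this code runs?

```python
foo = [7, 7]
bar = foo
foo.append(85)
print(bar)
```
[7, 7, 85]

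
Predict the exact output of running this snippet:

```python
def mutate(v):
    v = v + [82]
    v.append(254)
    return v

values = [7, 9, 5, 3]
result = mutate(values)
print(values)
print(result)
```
[7, 9, 5, 3]
[7, 9, 5, 3, 82, 254]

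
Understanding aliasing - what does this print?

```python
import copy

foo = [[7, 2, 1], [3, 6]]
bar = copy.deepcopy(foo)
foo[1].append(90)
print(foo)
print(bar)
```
[[7, 2, 1], [3, 6, 90]]
[[7, 2, 1], [3, 6]]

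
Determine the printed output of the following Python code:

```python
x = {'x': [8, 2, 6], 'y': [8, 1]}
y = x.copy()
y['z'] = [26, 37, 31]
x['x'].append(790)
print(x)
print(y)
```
{'x': [8, 2, 6, 790], 'y': [8, 1]}
{'x': [8, 2, 6, 790], 'y': [8, 1], 'z': [26, 37, 31]}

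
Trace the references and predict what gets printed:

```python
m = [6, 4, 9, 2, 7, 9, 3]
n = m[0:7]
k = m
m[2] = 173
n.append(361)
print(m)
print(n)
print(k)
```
[6, 4, 173, 2, 7, 9, 3]
[6, 4, 9, 2, 7, 9, 3, 361]
[6, 4, 173, 2, 7, 9, 3]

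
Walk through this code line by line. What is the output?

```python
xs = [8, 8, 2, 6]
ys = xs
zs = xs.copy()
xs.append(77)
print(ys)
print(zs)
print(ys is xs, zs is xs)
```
[8, 8, 2, 6, 77]
[8, 8, 2, 6]
True False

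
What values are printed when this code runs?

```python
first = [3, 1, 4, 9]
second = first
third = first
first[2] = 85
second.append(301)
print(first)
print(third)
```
[3, 1, 85, 9, 301]
[3, 1, 85, 9, 301]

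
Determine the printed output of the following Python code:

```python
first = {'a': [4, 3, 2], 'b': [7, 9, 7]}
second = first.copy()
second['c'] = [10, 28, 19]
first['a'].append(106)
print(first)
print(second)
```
{'a': [4, 3, 2, 106], 'b': [7, 9, 7]}
{'a': [4, 3, 2, 106], 'b': [7, 9, 7], 'c': [10, 28, 19]}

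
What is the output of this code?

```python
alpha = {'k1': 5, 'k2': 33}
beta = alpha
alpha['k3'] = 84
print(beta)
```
{'k1': 5, 'k2': 33, 'k3': 84}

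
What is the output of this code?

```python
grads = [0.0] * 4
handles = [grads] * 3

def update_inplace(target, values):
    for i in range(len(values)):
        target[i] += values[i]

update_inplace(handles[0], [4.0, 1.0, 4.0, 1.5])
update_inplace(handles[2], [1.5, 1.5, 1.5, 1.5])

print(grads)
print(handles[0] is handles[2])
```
[5.5, 2.5, 5.5, 3.0]
True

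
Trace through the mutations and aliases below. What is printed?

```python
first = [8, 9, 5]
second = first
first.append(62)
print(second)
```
[8, 9, 5, 62]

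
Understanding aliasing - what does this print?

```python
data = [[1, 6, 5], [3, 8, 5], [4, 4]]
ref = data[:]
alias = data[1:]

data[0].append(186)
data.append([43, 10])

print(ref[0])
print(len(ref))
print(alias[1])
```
[1, 6, 5, 186]
3
[4, 4]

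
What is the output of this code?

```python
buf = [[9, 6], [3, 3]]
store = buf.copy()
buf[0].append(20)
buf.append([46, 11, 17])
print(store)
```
[[9, 6, 20], [3, 3]]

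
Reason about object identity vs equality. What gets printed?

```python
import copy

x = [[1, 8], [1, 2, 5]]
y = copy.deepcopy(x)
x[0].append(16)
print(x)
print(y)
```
[[1, 8, 16], [1, 2, 5]]
[[1, 8], [1, 2, 5]]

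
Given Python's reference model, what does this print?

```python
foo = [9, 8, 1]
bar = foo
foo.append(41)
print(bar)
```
[9, 8, 1, 41]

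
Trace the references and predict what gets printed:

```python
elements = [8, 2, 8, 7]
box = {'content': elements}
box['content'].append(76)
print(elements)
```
[8, 2, 8, 7, 76]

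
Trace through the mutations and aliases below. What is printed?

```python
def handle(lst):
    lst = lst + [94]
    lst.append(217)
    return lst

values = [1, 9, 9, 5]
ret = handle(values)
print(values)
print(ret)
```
[1, 9, 9, 5]
[1, 9, 9, 5, 94, 217]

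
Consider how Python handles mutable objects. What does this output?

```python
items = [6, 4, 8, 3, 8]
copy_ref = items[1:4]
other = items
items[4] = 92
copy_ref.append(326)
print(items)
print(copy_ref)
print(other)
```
[6, 4, 8, 3, 92]
[4, 8, 3, 326]
[6, 4, 8, 3, 92]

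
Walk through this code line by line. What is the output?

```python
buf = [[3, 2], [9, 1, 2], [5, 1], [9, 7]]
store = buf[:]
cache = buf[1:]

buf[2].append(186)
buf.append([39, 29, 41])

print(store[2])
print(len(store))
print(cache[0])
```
[5, 1, 186]
4
[9, 1, 2]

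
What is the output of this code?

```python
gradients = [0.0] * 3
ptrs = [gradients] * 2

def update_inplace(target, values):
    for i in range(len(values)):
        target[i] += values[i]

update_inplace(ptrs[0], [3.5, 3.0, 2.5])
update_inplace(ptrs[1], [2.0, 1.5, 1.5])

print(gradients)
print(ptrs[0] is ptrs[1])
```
[5.5, 4.5, 4.0]
True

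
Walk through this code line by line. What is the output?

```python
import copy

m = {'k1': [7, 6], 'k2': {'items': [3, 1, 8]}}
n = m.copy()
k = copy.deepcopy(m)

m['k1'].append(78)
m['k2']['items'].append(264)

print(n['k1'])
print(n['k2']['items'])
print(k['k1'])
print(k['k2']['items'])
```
[7, 6, 78]
[3, 1, 8, 264]
[7, 6]
[3, 1, 8]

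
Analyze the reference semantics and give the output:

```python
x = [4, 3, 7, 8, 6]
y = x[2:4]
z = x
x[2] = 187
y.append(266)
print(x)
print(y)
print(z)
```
[4, 3, 187, 8, 6]
[7, 8, 266]
[4, 3, 187, 8, 6]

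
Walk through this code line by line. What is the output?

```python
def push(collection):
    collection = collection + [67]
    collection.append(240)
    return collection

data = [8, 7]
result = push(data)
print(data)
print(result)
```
[8, 7]
[8, 7, 67, 240]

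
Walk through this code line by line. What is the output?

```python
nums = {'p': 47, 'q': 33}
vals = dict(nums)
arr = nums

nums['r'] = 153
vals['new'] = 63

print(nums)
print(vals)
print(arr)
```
{'p': 47, 'q': 33, 'r': 153}
{'p': 47, 'q': 33, 'new': 63}
{'p': 47, 'q': 33, 'r': 153}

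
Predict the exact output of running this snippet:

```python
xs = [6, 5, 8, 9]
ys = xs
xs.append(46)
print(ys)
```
[6, 5, 8, 9, 46]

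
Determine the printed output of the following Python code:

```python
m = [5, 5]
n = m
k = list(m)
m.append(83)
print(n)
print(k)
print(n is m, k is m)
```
[5, 5, 83]
[5, 5]
True False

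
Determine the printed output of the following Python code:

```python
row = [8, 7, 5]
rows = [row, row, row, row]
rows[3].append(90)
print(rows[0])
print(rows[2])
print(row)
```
[8, 7, 5, 90]
[8, 7, 5, 90]
[8, 7, 5, 90]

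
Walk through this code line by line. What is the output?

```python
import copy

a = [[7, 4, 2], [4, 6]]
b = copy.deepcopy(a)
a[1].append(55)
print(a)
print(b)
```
[[7, 4, 2], [4, 6, 55]]
[[7, 4, 2], [4, 6]]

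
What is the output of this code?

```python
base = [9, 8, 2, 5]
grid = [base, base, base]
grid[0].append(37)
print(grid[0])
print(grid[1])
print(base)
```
[9, 8, 2, 5, 37]
[9, 8, 2, 5, 37]
[9, 8, 2, 5, 37]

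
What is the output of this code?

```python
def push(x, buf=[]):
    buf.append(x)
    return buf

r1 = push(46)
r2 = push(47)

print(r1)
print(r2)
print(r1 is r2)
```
[46, 47]
[46, 47]
True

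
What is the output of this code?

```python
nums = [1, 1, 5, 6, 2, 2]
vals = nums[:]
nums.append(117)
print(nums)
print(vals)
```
[1, 1, 5, 6, 2, 2, 117]
[1, 1, 5, 6, 2, 2]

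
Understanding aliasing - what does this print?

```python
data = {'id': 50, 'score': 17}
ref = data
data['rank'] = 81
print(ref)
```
{'id': 50, 'score': 17, 'rank': 81}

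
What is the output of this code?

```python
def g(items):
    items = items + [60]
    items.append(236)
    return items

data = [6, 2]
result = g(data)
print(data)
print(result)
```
[6, 2]
[6, 2, 60, 236]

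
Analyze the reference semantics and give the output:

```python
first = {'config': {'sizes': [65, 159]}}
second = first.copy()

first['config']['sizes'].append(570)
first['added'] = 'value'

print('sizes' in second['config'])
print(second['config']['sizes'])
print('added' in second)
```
True
[65, 159, 570]
False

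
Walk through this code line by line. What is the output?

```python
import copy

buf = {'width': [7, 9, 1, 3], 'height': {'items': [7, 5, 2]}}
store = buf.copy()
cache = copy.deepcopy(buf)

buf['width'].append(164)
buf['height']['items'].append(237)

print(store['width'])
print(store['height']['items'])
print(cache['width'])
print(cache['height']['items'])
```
[7, 9, 1, 3, 164]
[7, 5, 2, 237]
[7, 9, 1, 3]
[7, 5, 2]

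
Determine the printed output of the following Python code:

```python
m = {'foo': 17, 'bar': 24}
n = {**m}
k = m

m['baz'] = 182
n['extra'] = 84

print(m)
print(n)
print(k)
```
{'foo': 17, 'bar': 24, 'baz': 182}
{'foo': 17, 'bar': 24, 'extra': 84}
{'foo': 17, 'bar': 24, 'baz': 182}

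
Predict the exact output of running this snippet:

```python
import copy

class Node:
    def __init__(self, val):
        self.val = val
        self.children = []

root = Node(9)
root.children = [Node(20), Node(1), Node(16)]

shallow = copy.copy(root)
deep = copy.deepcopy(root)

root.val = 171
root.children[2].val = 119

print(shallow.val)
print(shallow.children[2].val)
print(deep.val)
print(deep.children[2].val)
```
9
119
9
16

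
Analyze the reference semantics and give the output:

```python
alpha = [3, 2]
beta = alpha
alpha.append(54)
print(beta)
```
[3, 2, 54]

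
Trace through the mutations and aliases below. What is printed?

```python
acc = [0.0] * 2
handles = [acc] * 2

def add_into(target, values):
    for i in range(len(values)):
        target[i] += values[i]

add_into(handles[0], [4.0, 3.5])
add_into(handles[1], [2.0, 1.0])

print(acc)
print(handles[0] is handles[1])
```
[6.0, 4.5]
True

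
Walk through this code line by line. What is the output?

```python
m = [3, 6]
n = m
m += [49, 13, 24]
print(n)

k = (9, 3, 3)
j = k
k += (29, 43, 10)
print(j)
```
[3, 6, 49, 13, 24]
(9, 3, 3)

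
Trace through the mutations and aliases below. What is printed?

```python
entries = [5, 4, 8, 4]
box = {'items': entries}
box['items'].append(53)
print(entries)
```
[5, 4, 8, 4, 53]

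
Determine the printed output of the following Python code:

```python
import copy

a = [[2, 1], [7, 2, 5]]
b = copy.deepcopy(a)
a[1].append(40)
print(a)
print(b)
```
[[2, 1], [7, 2, 5, 40]]
[[2, 1], [7, 2, 5]]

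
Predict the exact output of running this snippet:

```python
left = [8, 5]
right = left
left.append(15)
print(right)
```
[8, 5, 15]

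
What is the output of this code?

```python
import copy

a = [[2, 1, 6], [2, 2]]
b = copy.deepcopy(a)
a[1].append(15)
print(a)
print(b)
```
[[2, 1, 6], [2, 2, 15]]
[[2, 1, 6], [2, 2]]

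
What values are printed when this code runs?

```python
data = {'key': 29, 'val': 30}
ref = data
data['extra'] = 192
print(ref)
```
{'key': 29, 'val': 30, 'extra': 192}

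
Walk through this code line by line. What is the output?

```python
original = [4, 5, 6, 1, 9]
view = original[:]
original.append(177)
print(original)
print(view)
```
[4, 5, 6, 1, 9, 177]
[4, 5, 6, 1, 9]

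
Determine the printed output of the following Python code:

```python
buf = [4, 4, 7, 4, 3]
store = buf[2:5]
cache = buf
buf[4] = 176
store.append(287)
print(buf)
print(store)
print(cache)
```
[4, 4, 7, 4, 176]
[7, 4, 3, 287]
[4, 4, 7, 4, 176]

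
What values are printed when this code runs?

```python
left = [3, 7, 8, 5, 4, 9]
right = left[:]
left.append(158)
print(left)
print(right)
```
[3, 7, 8, 5, 4, 9, 158]
[3, 7, 8, 5, 4, 9]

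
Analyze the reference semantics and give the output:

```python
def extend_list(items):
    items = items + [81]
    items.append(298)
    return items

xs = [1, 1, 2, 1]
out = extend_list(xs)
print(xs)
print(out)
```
[1, 1, 2, 1]
[1, 1, 2, 1, 81, 298]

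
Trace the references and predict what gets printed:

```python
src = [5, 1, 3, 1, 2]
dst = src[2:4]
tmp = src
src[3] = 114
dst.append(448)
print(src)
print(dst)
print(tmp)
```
[5, 1, 3, 114, 2]
[3, 1, 448]
[5, 1, 3, 114, 2]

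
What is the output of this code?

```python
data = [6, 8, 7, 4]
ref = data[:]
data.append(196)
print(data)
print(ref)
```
[6, 8, 7, 4, 196]
[6, 8, 7, 4]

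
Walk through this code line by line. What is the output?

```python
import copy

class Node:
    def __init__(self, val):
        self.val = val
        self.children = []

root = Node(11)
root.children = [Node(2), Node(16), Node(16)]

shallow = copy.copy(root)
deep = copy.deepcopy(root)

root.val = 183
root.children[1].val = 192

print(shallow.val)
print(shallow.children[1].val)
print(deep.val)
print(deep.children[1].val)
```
11
192
11
16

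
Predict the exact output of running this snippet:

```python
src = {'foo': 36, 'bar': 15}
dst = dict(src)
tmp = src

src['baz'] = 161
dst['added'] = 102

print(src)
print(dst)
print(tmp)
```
{'foo': 36, 'bar': 15, 'baz': 161}
{'foo': 36, 'bar': 15, 'added': 102}
{'foo': 36, 'bar': 15, 'baz': 161}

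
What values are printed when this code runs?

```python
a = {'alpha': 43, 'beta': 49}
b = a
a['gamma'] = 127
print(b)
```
{'alpha': 43, 'beta': 49, 'gamma': 127}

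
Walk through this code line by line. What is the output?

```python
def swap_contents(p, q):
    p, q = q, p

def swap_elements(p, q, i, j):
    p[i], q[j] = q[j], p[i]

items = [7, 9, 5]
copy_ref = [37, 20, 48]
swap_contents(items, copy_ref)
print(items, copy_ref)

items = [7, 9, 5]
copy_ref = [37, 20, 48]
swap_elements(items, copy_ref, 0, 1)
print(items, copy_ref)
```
[7, 9, 5] [37, 20, 48]
[20, 9, 5] [37, 7, 48]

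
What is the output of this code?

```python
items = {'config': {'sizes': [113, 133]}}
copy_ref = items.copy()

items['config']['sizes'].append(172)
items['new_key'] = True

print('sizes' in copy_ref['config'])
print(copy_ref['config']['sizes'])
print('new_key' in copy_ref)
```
True
[113, 133, 172]
False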